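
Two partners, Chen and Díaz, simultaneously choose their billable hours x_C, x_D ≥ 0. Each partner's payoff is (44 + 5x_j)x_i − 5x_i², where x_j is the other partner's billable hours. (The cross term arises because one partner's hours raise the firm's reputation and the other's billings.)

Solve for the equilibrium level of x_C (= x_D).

8.8

Chen's payoff is (44 + 5x_D)x_C − 5x_C².
∂π/∂x_C = 44 + 5x_D − 10x_C = 0, so x_C = 4.4 + 0.5x_D.
By symmetry x_D = x_C; substituting into the reaction function, 0.5x_C = 4.4 and x_C = 8.8.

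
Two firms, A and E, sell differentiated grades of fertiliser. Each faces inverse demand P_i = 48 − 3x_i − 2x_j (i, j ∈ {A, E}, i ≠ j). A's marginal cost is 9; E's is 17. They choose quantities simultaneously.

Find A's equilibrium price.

25.125

Firm A's profit: π = x_A(48 − 3x_A − 2x_E) − 9x_A.
∂π/∂x_A = 39 − 6x_A − 2x_E = 0 ⇒ x_A = 6.5 − (1/3)x_E.
Similarly x_E = 31/6 − (1/3)x_A.
Plugging x_E into A's best response: x_A = 6.5 − (1/3)(31/6 − (1/3)x_A) ⇒ (8/9)x_A = 43/9, so x_A = 5.375.
Then x_E = 31/6 − (1/3)·5.375 = 3.375.
P_A = 48 − 3·5.375 − 2·3.375 = 25.125.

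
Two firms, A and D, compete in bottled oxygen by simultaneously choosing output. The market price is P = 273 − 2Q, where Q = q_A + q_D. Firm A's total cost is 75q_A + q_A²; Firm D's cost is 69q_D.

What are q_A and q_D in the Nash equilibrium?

19.2, 41.4

Firm A's profit: π = q_A(273 − 2(q_A + q_D)) − 75q_A − q_A².
∂π/∂q_A = 198 − 6q_A − 2q_D = 0, so q_A = 33 − (1/3)q_D.
For D: ∂π/∂q_D = 204 − 4q_D − 2q_A = 0 ⇒ q_D = 51 − 0.5q_A.
Substituting the second reaction function into the first: q_A = 33 − (1/3)(51 − 0.5q_A), which gives (5/6)q_A = 16 ⇒ q_A = 19.2.
Then q_D = 51 − 0.5·19.2 = 41.4.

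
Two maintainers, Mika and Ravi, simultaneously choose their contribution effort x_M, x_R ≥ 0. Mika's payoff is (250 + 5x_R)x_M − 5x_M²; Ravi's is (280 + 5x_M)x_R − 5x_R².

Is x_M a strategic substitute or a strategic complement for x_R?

Expanding Mika's payoff: 250x_M + 5x_Rx_M − 5x_M².
∂π/∂x_M = 250 + 5x_R − 10x_M = 0, so x_M = 25 + 0.5x_R.
The best-response slope dx_M/dx_R = 0.5 > 0: the reaction function is upward-sloping, so the choices are strategic complements.

strategic complements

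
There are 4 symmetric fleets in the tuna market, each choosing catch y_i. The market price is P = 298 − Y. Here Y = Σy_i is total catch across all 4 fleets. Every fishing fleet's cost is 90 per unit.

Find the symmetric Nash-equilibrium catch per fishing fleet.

A representative fishing fleet's profit is π_i = y_i(298 − Y) − 90y_i, with Y = y_i + Σ_{j≠i} y_j.
First-order condition: 208 − 2y_i − Σ_{j≠i} y_j = 0.
In a symmetric equilibrium every fishing fleet chooses the same y, so Σ_{j≠i} y_j = 3y. The condition becomes 208 − 5y = 0, giving y = 208/5 = 41.6.

41.6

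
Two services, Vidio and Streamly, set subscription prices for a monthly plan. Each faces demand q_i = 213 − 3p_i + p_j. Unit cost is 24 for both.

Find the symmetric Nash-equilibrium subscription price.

Vidio's profit: π = (p_{Vidio} − 24)(213 − 3p_{Vidio} + p_{Streamly}).
∂π/∂p_{Vidio} = 285 − 6p_{Vidio} + p_{Streamly} = 0 ⇒ p_{Vidio} = 47.5 + (1/6)p_{Streamly}.
Setting p_{Vidio} = p_{Streamly} in the reaction function: p_{Vidio} = 47.5 + (1/6)p_{Vidio}, so p_{Vidio} = 47.5 / (5/6) = 57.

57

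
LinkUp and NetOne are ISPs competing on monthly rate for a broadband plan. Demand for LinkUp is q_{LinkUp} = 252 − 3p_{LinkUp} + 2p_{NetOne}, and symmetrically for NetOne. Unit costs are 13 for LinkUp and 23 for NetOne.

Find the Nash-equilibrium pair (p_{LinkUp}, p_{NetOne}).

74.625, 78.375

LinkUp's profit: π = (p_{LinkUp} − 13)(252 − 3p_{LinkUp} + 2p_{NetOne}).
∂π/∂p_{LinkUp} = 291 − 6p_{LinkUp} + 2p_{NetOne} = 0 ⇒ p_{LinkUp} = 48.5 + (1/3)p_{NetOne}.
Similarly p_{NetOne} = 53.5 + (1/3)p_{LinkUp}.
Plugging p_{NetOne} into LinkUp's best response: p_{LinkUp} = 48.5 + (1/3)(53.5 + (1/3)p_{LinkUp}) ⇒ (8/9)p_{LinkUp} = 199/3, so p_{LinkUp} = 74.625.
Then p_{NetOne} = 53.5 + (1/3)·74.625 = 78.375.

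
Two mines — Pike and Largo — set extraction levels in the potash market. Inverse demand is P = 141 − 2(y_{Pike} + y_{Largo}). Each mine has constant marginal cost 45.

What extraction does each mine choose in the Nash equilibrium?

16

Mine Pike's profit: π = y_{Pike}(141 − 2(y_{Pike} + y_{Largo})) − 45y_{Pike}.
∂π/∂y_{Pike} = 96 − 4y_{Pike} − 2y_{Largo} = 0, so y_{Pike} = 24 − 0.5y_{Largo}.
Setting y_{Pike} = y_{Largo} in the reaction function: y_{Pike} = 24 − 0.5y_{Pike}, so y_{Pike} = 24 / 1.5 = 16.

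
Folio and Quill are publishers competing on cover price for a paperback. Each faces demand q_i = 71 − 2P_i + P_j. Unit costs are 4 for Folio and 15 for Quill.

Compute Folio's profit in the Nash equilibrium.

1132.88

Folio's profit: π = (P_{Folio} − 4)(71 − 2P_{Folio} + P_{Quill}).
∂π/∂P_{Folio} = 79 − 4P_{Folio} + P_{Quill} = 0 ⇒ P_{Folio} = 19.75 + 0.25P_{Quill}.
Similarly P_{Quill} = 25.25 + 0.25P_{Folio}.
Substituting the second reaction function into the first: P_{Folio} = 19.75 + 0.25(25.25 + 0.25P_{Folio}), which gives 0.9375P_{Folio} = 26.0625 ⇒ P_{Folio} = 27.8.
Then P_{Quill} = 25.25 + 0.25·27.8 = 32.2.
q_{Folio} = 71 − 2·27.8 + 32.2 = 47.6.
Profit = (27.8 − 4)·47.6 = 1132.88.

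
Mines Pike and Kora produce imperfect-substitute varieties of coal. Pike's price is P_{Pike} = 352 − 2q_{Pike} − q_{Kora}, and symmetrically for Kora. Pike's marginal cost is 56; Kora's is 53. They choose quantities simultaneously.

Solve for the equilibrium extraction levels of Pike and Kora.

Mine Pike's profit: π = q_{Pike}(352 − 2q_{Pike} − q_{Kora}) − 56q_{Pike}.
∂π/∂q_{Pike} = 296 − 4q_{Pike} − q_{Kora} = 0 ⇒ q_{Pike} = 74 − 0.25q_{Kora}.
Similarly q_{Kora} = 74.75 − 0.25q_{Pike}.
Substituting the second reaction function into the first: q_{Pike} = 74 − 0.25(74.75 − 0.25q_{Pike}), which gives 0.9375q_{Pike} = 55.3125 ⇒ q_{Pike} = 59.
Then q_{Kora} = 74.75 − 0.25·59 = 60.

59, 60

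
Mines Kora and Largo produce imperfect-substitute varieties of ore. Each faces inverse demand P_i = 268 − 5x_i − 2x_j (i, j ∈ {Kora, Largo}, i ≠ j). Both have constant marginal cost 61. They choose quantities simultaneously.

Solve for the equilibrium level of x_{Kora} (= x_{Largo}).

Mine Kora's profit: π = x_{Kora}(268 − 5x_{Kora} − 2x_{Largo}) − 61x_{Kora}.
∂π/∂x_{Kora} = 207 − 10x_{Kora} − 2x_{Largo} = 0 ⇒ x_{Kora} = 20.7 − 0.2x_{Largo}.
By symmetry x_{Largo} = x_{Kora}; substituting into the reaction function, 1.2x_{Kora} = 20.7 and x_{Kora} = 17.25.

17.25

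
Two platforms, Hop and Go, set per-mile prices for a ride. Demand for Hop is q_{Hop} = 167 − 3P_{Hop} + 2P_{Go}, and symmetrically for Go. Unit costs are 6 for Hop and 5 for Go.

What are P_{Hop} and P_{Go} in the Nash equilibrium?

Hop's profit: π = (P_{Hop} − 6)(167 − 3P_{Hop} + 2P_{Go}).
∂π/∂P_{Hop} = 185 − 6P_{Hop} + 2P_{Go} = 0 ⇒ P_{Hop} = 185/6 + (1/3)P_{Go}.
Similarly P_{Go} = 91/3 + (1/3)P_{Hop}.
Solving the two reaction functions simultaneously: (1 − (1/3)(1/3))P_{Hop} = 185/6 + (1/3)·(91/3), so (8/9)P_{Hop} = 737/18 and P_{Hop} = 46.0625.
Then P_{Go} = 91/3 + (1/3)·46.0625 = 45.6875.

46.0625, 45.6875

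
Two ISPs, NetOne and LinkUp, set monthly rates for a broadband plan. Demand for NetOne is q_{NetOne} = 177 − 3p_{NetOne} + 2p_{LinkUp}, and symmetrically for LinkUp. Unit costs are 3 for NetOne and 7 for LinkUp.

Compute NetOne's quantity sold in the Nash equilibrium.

132.75

NetOne's profit: π = (p_{NetOne} − 3)(177 − 3p_{NetOne} + 2p_{LinkUp}).
∂π/∂p_{NetOne} = 186 − 6p_{NetOne} + 2p_{LinkUp} = 0 ⇒ p_{NetOne} = 31 + (1/3)p_{LinkUp}.
Similarly p_{LinkUp} = 33 + (1/3)p_{NetOne}.
Plugging p_{LinkUp} into NetOne's best response: p_{NetOne} = 31 + (1/3)(33 + (1/3)p_{NetOne}) ⇒ (8/9)p_{NetOne} = 42, so p_{NetOne} = 47.25.
Then p_{LinkUp} = 33 + (1/3)·47.25 = 48.75.
q_{NetOne} = 177 − 3·47.25 + 2·48.75 = 132.75.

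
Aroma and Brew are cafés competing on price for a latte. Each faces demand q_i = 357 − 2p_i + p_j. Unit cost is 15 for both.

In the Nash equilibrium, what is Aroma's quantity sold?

Aroma's profit: π = (p_{Aroma} − 15)(357 − 2p_{Aroma} + p_{Brew}).
∂π/∂p_{Aroma} = 387 − 4p_{Aroma} + p_{Brew} = 0 ⇒ p_{Aroma} = 96.75 + 0.25p_{Brew}.
The game is symmetric, so in equilibrium p_{Brew} = p_{Aroma}: the reaction function gives 0.75p_{Aroma} = 96.75, hence p_{Aroma} = 129.
q_{Aroma} = 357 − 2·129 + 129 = 228.

228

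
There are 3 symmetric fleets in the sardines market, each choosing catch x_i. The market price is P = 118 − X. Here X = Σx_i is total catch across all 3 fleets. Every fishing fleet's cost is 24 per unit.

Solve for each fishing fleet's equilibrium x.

23.5

A representative fishing fleet's profit is π_i = x_i(118 − X) − 24x_i, with X = x_i + Σ_{j≠i} x_j.
First-order condition: 94 − 2x_i − Σ_{j≠i} x_j = 0.
In a symmetric equilibrium every fishing fleet chooses the same x, so Σ_{j≠i} x_j = 2x. The condition becomes 94 − 4x = 0, giving x = 94/4 = 23.5.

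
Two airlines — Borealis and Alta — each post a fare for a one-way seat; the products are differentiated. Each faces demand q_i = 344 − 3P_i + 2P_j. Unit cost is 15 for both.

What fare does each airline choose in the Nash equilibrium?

97.25

Borealis's profit: π = (P_{Borealis} − 15)(344 − 3P_{Borealis} + 2P_{Alta}).
∂π/∂P_{Borealis} = 389 − 6P_{Borealis} + 2P_{Alta} = 0 ⇒ P_{Borealis} = 389/6 + (1/3)P_{Alta}.
The game is symmetric, so in equilibrium P_{Alta} = P_{Borealis}: the reaction function gives (2/3)P_{Borealis} = 389/6, hence P_{Borealis} = 97.25.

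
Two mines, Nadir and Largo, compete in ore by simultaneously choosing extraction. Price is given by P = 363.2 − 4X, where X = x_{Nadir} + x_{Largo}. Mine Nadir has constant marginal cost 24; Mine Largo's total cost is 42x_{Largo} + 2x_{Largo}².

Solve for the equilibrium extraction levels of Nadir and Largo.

Mine Nadir's profit: π = x_{Nadir}(363.2 − 4(x_{Nadir} + x_{Largo})) − 24x_{Nadir}.
∂π/∂x_{Nadir} = 339.2 − 8x_{Nadir} − 4x_{Largo} = 0, so x_{Nadir} = 42.4 − 0.5x_{Largo}.
For Largo: ∂π/∂x_{Largo} = 321.2 − 12x_{Largo} − 4x_{Nadir} = 0 ⇒ x_{Largo} = 803/30 − (1/3)x_{Nadir}.
Solving the two reaction functions simultaneously: (1 − (−0.5)(−1/3))x_{Nadir} = 42.4 − 0.5·(803/30), so (5/6)x_{Nadir} = 1741/60 and x_{Nadir} = 34.82.
Then x_{Largo} = 803/30 − (1/3)·34.82 = 15.16.

34.82, 15.16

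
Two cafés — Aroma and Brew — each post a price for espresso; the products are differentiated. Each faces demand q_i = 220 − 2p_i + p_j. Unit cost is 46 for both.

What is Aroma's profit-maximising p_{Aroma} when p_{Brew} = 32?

Aroma's profit: π = (p_{Aroma} − 46)(220 − 2p_{Aroma} + p_{Brew}).
∂π/∂p_{Aroma} = 312 − 4p_{Aroma} + p_{Brew} = 0 ⇒ p_{Aroma} = 78 + 0.25p_{Brew}.
At p_{Brew} = 32: p_{Aroma} = 78 + 0.25·32 = 86.

86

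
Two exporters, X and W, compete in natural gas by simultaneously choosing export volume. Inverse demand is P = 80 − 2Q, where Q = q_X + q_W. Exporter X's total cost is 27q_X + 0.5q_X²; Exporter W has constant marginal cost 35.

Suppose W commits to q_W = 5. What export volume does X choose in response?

Exporter X's profit: π = q_X(80 − 2(q_X + q_W)) − 27q_X − 0.5q_X².
∂π/∂q_X = 53 − 5q_X − 2q_W = 0, so q_X = 10.6 − 0.4q_W.
At q_W = 5: q_X = 10.6 − 0.4·5 = 8.6.

8.6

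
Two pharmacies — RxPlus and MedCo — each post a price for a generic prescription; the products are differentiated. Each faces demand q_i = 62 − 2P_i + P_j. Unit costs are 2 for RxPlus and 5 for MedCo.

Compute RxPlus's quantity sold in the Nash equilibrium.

RxPlus's profit: π = (P_{RxPlus} − 2)(62 − 2P_{RxPlus} + P_{MedCo}).
∂π/∂P_{RxPlus} = 66 − 4P_{RxPlus} + P_{MedCo} = 0 ⇒ P_{RxPlus} = 16.5 + 0.25P_{MedCo}.
Similarly P_{MedCo} = 18 + 0.25P_{RxPlus}.
Substituting the second reaction function into the first: P_{RxPlus} = 16.5 + 0.25(18 + 0.25P_{RxPlus}), which gives 0.9375P_{RxPlus} = 21 ⇒ P_{RxPlus} = 22.4.
Then P_{MedCo} = 18 + 0.25·22.4 = 23.6.
q_{RxPlus} = 62 − 2·22.4 + 23.6 = 40.8.

40.8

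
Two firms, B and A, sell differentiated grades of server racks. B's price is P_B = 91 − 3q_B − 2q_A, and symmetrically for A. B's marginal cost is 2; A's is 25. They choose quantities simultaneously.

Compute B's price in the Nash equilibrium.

Firm B's profit: π = q_B(91 − 3q_B − 2q_A) − 2q_B.
∂π/∂q_B = 89 − 6q_B − 2q_A = 0 ⇒ q_B = 89/6 − (1/3)q_A.
Similarly q_A = 11 − (1/3)q_B.
Solving the two reaction functions simultaneously: (1 − (−1/3)(−1/3))q_B = 89/6 − (1/3)·11, so (8/9)q_B = 67/6 and q_B = 12.5625.
Then q_A = 11 − (1/3)·12.5625 = 6.8125.
P_B = 91 − 3·12.5625 − 2·6.8125 = 39.6875.

39.6875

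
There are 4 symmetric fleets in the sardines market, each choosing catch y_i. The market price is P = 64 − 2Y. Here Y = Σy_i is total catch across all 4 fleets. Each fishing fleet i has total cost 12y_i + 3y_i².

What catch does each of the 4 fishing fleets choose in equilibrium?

A representative fishing fleet's profit is π_i = y_i(64 − 2Y) − 12y_i − 3y_i², with Y = y_i + Σ_{j≠i} y_j.
First-order condition: 52 − 10y_i − 2Σ_{j≠i} y_j = 0.
Imposing symmetry (y_j = y for all j) turns Σ_{j≠i} y_j into 3y, so 52 = 16y and y = 3.25.

3.25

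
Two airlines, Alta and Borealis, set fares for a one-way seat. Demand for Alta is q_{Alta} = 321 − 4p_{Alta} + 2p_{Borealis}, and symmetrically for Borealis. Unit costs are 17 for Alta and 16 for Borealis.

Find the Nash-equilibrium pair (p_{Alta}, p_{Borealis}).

Alta's profit: π = (p_{Alta} − 17)(321 − 4p_{Alta} + 2p_{Borealis}).
∂π/∂p_{Alta} = 389 − 8p_{Alta} + 2p_{Borealis} = 0 ⇒ p_{Alta} = 48.625 + 0.25p_{Borealis}.
Similarly p_{Borealis} = 48.125 + 0.25p_{Alta}.
Substituting the second reaction function into the first: p_{Alta} = 48.625 + 0.25(48.125 + 0.25p_{Alta}), which gives 0.9375p_{Alta} = 1941/32 ⇒ p_{Alta} = 64.7.
Then p_{Borealis} = 48.125 + 0.25·64.7 = 64.3.

64.7, 64.3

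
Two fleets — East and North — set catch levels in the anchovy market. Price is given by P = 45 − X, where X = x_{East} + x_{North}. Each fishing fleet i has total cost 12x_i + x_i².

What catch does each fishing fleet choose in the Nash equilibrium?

6.6

Fishing fleet East's profit: π = x_{East}(45 − (x_{East} + x_{North})) − 12x_{East} − x_{East}².
∂π/∂x_{East} = 33 − 4x_{East} − x_{North} = 0, so x_{East} = 8.25 − 0.25x_{North}.
By symmetry x_{North} = x_{East}; substituting into the reaction function, 1.25x_{East} = 8.25 and x_{East} = 6.6.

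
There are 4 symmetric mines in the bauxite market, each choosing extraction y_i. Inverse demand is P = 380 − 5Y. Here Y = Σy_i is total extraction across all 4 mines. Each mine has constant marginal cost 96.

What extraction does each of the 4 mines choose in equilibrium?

A representative mine's profit is π_i = y_i(380 − 5Y) − 96y_i, with Y = y_i + Σ_{j≠i} y_j.
First-order condition: 284 − 10y_i − 5Σ_{j≠i} y_j = 0.
In a symmetric equilibrium every mine chooses the same y, so Σ_{j≠i} y_j = 3y. The condition becomes 284 − 25y = 0, giving y = 284/25 = 11.36.

11.36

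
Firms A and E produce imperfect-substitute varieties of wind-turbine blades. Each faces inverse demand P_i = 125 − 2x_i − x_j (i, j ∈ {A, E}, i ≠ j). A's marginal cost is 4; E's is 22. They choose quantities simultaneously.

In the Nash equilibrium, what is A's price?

54.8

Firm A's profit: π = x_A(125 − 2x_A − x_E) − 4x_A.
∂π/∂x_A = 121 − 4x_A − x_E = 0 ⇒ x_A = 30.25 − 0.25x_E.
Similarly x_E = 25.75 − 0.25x_A.
Solving the two reaction functions simultaneously: (1 − (−0.25)(−0.25))x_A = 30.25 − 0.25·25.75, so 0.9375x_A = 23.8125 and x_A = 25.4.
Then x_E = 25.75 − 0.25·25.4 = 19.4.
P_A = 125 − 2·25.4 − 19.4 = 54.8.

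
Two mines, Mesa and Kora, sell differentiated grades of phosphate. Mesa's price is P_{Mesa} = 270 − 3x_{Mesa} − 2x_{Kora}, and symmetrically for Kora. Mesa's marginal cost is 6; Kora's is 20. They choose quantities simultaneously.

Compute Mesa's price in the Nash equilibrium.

Mine Mesa's profit: π = x_{Mesa}(270 − 3x_{Mesa} − 2x_{Kora}) − 6x_{Mesa}.
∂π/∂x_{Mesa} = 264 − 6x_{Mesa} − 2x_{Kora} = 0 ⇒ x_{Mesa} = 44 − (1/3)x_{Kora}.
Similarly x_{Kora} = 125/3 − (1/3)x_{Mesa}.
Substituting the second reaction function into the first: x_{Mesa} = 44 − (1/3)(125/3 − (1/3)x_{Mesa}), which gives (8/9)x_{Mesa} = 271/9 ⇒ x_{Mesa} = 33.875.
Then x_{Kora} = 125/3 − (1/3)·33.875 = 30.375.
P_{Mesa} = 270 − 3·33.875 − 2·30.375 = 107.625.

107.625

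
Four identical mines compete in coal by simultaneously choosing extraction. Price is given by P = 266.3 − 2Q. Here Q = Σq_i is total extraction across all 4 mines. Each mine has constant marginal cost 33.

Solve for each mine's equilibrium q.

23.33

A representative mine's profit is π_i = q_i(266.3 − 2Q) − 33q_i, with Q = q_i + Σ_{j≠i} q_j.
First-order condition: 233.3 − 4q_i − 2Σ_{j≠i} q_j = 0.
With identical mines, set every q_j = q: then 233.3 − 4q − 6q = 0, i.e. q = 233.3/10 = 23.33.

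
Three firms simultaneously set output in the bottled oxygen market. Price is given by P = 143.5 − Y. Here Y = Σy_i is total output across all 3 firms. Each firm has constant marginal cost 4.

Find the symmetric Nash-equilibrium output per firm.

A representative firm's profit is π_i = y_i(143.5 − Y) − 4y_i, with Y = y_i + Σ_{j≠i} y_j.
First-order condition: 139.5 − 2y_i − Σ_{j≠i} y_j = 0.
With identical firms, set every y_j = y: then 139.5 − 2y − 2y = 0, i.e. y = 139.5/4 = 34.875.

34.875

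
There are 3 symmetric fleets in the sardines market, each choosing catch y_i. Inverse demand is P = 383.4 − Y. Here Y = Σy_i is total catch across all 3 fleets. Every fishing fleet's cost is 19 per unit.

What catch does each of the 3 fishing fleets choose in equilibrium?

A representative fishing fleet's profit is π_i = y_i(383.4 − Y) − 19y_i, with Y = y_i + Σ_{j≠i} y_j.
First-order condition: 364.4 − 2y_i − Σ_{j≠i} y_j = 0.
In a symmetric equilibrium every fishing fleet chooses the same y, so Σ_{j≠i} y_j = 2y. The condition becomes 364.4 − 4y = 0, giving y = 364.4/4 = 91.1.

91.1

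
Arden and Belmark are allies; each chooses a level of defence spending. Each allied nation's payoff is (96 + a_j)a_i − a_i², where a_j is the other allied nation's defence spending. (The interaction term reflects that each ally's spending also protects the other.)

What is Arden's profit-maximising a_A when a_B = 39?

Arden's payoff is (96 + a_B)a_A − a_A².
∂π/∂a_A = 96 + a_B − 2a_A = 0, so a_A = 48 + 0.5a_B.
At a_B = 39: a_A = 48 + 0.5·39 = 67.5.

67.5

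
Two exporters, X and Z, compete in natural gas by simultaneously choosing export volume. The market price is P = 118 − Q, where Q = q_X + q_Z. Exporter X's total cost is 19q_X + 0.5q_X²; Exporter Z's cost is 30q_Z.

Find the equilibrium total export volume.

55

Exporter X's profit: π = q_X(118 − (q_X + q_Z)) − 19q_X − 0.5q_X².
∂π/∂q_X = 99 − 3q_X − q_Z = 0, so q_X = 33 − (1/3)q_Z.
For Z: ∂π/∂q_Z = 88 − 2q_Z − q_X = 0 ⇒ q_Z = 44 − 0.5q_X.
Solving the two reaction functions simultaneously: (1 − (−1/3)(−0.5))q_X = 33 − (1/3)·44, so (5/6)q_X = 55/3 and q_X = 22.
Then q_Z = 44 − 0.5·22 = 33.
Total export volume: 22 + 33 = 55.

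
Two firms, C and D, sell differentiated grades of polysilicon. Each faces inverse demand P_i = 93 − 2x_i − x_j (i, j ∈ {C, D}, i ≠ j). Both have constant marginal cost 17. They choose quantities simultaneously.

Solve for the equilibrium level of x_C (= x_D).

15.2

Firm C's profit: π = x_C(93 − 2x_C − x_D) − 17x_C.
∂π/∂x_C = 76 − 4x_C − x_D = 0 ⇒ x_C = 19 − 0.25x_D.
By symmetry x_D = x_C; substituting into the reaction function, 1.25x_C = 19 and x_C = 15.2.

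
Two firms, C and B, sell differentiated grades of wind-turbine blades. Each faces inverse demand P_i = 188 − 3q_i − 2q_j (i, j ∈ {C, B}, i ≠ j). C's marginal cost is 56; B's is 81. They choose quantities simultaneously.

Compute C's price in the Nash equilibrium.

110.1875

Firm C's profit: π = q_C(188 − 3q_C − 2q_B) − 56q_C.
∂π/∂q_C = 132 − 6q_C − 2q_B = 0 ⇒ q_C = 22 − (1/3)q_B.
Similarly q_B = 107/6 − (1/3)q_C.
Solving the two reaction functions simultaneously: (1 − (−1/3)(−1/3))q_C = 22 − (1/3)·(107/6), so (8/9)q_C = 289/18 and q_C = 18.0625.
Then q_B = 107/6 − (1/3)·18.0625 = 11.8125.
P_C = 188 − 3·18.0625 − 2·11.8125 = 110.1875.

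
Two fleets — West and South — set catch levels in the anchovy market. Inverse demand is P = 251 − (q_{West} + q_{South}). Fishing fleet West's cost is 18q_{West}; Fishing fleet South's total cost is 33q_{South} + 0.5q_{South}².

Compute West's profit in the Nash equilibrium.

9254.44

Fishing fleet West's profit: π = q_{West}(251 − (q_{West} + q_{South})) − 18q_{West}.
∂π/∂q_{West} = 233 − 2q_{West} − q_{South} = 0, so q_{West} = 116.5 − 0.5q_{South}.
For South: ∂π/∂q_{South} = 218 − 3q_{South} − q_{West} = 0 ⇒ q_{South} = 218/3 − (1/3)q_{West}.
Substituting the second reaction function into the first: q_{West} = 116.5 − 0.5(218/3 − (1/3)q_{West}), which gives (5/6)q_{West} = 481/6 ⇒ q_{West} = 96.2.
Then q_{South} = 218/3 − (1/3)·96.2 = 40.6.
Price P = 251 − 136.8 = 114.2.
West's profit: (114.2 − 18)·96.2 = 9254.44.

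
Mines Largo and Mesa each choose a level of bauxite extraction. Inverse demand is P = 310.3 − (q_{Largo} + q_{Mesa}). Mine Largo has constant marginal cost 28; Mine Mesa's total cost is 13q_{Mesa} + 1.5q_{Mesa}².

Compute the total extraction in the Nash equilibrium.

Mine Largo's profit: π = q_{Largo}(310.3 − (q_{Largo} + q_{Mesa})) − 28q_{Largo}.
∂π/∂q_{Largo} = 282.3 − 2q_{Largo} − q_{Mesa} = 0, so q_{Largo} = 141.15 − 0.5q_{Mesa}.
For Mesa: ∂π/∂q_{Mesa} = 297.3 − 5q_{Mesa} − q_{Largo} = 0 ⇒ q_{Mesa} = 59.46 − 0.2q_{Largo}.
Plugging q_{Mesa} into Largo's best response: q_{Largo} = 141.15 − 0.5(59.46 − 0.2q_{Largo}) ⇒ 0.9q_{Largo} = 111.42, so q_{Largo} = 123.8.
Then q_{Mesa} = 59.46 − 0.2·123.8 = 34.7.
Total extraction: 123.8 + 34.7 = 158.5.

158.5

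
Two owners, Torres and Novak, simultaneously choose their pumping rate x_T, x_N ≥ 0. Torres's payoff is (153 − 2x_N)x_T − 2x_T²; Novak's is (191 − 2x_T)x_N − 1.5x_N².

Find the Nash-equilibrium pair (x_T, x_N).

Expanding Torres's payoff: 153x_T − 2x_Nx_T − 2x_T².
∂π/∂x_T = 153 − 2x_N − 4x_T = 0, so x_T = 38.25 − 0.5x_N.
Likewise for Novak: x_N = 191/3 − (2/3)x_T.
Solving the two reaction functions simultaneously: (1 − (−0.5)(−2/3))x_T = 38.25 − 0.5·(191/3), so (2/3)x_T = 77/12 and x_T = 9.625.
Then x_N = 191/3 − (2/3)·9.625 = 57.25.

9.625, 57.25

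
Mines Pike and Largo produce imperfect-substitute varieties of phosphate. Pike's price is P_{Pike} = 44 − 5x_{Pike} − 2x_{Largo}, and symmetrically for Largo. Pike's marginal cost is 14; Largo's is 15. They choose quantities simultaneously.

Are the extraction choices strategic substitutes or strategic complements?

Mine Pike's profit: π = x_{Pike}(44 − 5x_{Pike} − 2x_{Largo}) − 14x_{Pike}.
∂π/∂x_{Pike} = 30 − 10x_{Pike} − 2x_{Largo} = 0 ⇒ x_{Pike} = 3 − 0.2x_{Largo}.
The best-response slope dx_{Pike}/dx_{Largo} = −0.2 < 0: the reaction function is downward-sloping, so the choices are strategic substitutes.

strategic substitutes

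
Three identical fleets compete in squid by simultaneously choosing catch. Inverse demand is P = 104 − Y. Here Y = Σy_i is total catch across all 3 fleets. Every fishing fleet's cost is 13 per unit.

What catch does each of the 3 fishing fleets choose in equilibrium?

A representative fishing fleet's profit is π_i = y_i(104 − Y) − 13y_i, with Y = y_i + Σ_{j≠i} y_j.
First-order condition: 91 − 2y_i − Σ_{j≠i} y_j = 0.
Imposing symmetry (y_j = y for all j) turns Σ_{j≠i} y_j into 2y, so 91 = 4y and y = 22.75.

22.75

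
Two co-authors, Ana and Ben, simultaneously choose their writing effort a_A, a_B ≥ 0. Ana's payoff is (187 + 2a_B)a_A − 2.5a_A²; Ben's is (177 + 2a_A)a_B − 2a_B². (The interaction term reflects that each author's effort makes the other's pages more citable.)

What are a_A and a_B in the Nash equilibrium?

Expanding Ana's payoff: 187a_A + 2a_Ba_A − 2.5a_A².
∂π/∂a_A = 187 + 2a_B − 5a_A = 0, so a_A = 37.4 + 0.4a_B.
Likewise for Ben: a_B = 44.25 + 0.5a_A.
Substituting the second reaction function into the first: a_A = 37.4 + 0.4(44.25 + 0.5a_A), which gives 0.8a_A = 55.1 ⇒ a_A = 68.875.
Then a_B = 44.25 + 0.5·68.875 = 78.6875.

68.875, 78.6875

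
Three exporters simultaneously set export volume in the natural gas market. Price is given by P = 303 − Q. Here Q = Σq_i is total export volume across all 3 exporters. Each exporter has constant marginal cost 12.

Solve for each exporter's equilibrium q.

A representative exporter's profit is π_i = q_i(303 − Q) − 12q_i, with Q = q_i + Σ_{j≠i} q_j.
First-order condition: 291 − 2q_i − Σ_{j≠i} q_j = 0.
In a symmetric equilibrium every exporter chooses the same q, so Σ_{j≠i} q_j = 2q. The condition becomes 291 − 4q = 0, giving q = 291/4 = 72.75.

72.75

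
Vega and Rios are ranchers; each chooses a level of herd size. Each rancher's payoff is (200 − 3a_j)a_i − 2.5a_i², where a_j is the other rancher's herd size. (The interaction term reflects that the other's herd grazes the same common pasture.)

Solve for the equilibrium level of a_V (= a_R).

Vega's payoff is (200 − 3a_R)a_V − 2.5a_V².
∂π/∂a_V = 200 − 3a_R − 5a_V = 0, so a_V = 40 − 0.6a_R.
The game is symmetric, so in equilibrium a_R = a_V: the reaction function gives 1.6a_V = 40, hence a_V = 25.

25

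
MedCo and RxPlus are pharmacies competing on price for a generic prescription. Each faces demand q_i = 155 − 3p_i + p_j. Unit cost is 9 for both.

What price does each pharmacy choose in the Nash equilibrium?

36.4

MedCo's profit: π = (p_{MedCo} − 9)(155 − 3p_{MedCo} + p_{RxPlus}).
∂π/∂p_{MedCo} = 182 − 6p_{MedCo} + p_{RxPlus} = 0 ⇒ p_{MedCo} = 91/3 + (1/6)p_{RxPlus}.
Setting p_{MedCo} = p_{RxPlus} in the reaction function: p_{MedCo} = 91/3 + (1/6)p_{MedCo}, so p_{MedCo} = (91/3) / (5/6) = 36.4.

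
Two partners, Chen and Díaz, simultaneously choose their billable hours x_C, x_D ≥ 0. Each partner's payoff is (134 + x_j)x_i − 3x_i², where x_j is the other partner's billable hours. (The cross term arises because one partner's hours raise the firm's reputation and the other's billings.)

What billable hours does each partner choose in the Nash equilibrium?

Chen's payoff is (134 + x_D)x_C − 3x_C².
∂π/∂x_C = 134 + x_D − 6x_C = 0, so x_C = 67/3 + (1/6)x_D.
By symmetry x_D = x_C; substituting into the reaction function, (5/6)x_C = 67/3 and x_C = 26.8.

26.8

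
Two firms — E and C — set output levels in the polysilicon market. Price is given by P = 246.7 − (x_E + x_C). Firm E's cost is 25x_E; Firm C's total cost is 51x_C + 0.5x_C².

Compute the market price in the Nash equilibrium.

Firm E's profit: π = x_E(246.7 − (x_E + x_C)) − 25x_E.
∂π/∂x_E = 221.7 − 2x_E − x_C = 0, so x_E = 110.85 − 0.5x_C.
For C: ∂π/∂x_C = 195.7 − 3x_C − x_E = 0 ⇒ x_C = 1957/30 − (1/3)x_E.
Substituting the second reaction function into the first: x_E = 110.85 − 0.5(1957/30 − (1/3)x_E), which gives (5/6)x_E = 2347/30 ⇒ x_E = 93.88.
Then x_C = 1957/30 − (1/3)·93.88 = 33.94.
Equilibrium price: P = 246.7 − 127.82 = 118.88.

118.88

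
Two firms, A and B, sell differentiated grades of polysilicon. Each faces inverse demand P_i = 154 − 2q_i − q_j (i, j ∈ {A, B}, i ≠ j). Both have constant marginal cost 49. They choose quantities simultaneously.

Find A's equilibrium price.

91

Firm A's profit: π = q_A(154 − 2q_A − q_B) − 49q_A.
∂π/∂q_A = 105 − 4q_A − q_B = 0 ⇒ q_A = 26.25 − 0.25q_B.
The game is symmetric, so in equilibrium q_B = q_A: the reaction function gives 1.25q_A = 26.25, hence q_A = 21.
P_A = 154 − 2·21 − 21 = 91.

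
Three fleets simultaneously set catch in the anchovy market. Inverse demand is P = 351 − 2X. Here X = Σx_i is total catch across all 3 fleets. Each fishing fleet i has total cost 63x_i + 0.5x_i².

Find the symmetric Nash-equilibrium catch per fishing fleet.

32

A representative fishing fleet's profit is π_i = x_i(351 − 2X) − 63x_i − 0.5x_i², with X = x_i + Σ_{j≠i} x_j.
First-order condition: 288 − 5x_i − 2Σ_{j≠i} x_j = 0.
In a symmetric equilibrium every fishing fleet chooses the same x, so Σ_{j≠i} x_j = 2x. The condition becomes 288 − 9x = 0, giving x = 288/9 = 32.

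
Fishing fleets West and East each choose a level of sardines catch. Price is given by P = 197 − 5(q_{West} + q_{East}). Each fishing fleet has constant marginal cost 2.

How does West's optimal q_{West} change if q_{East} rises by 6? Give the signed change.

-3

Fishing fleet West's profit: π = q_{West}(197 − 5(q_{West} + q_{East})) − 2q_{West}.
∂π/∂q_{West} = 195 − 10q_{West} − 5q_{East} = 0, so q_{West} = 19.5 − 0.5q_{East}.
The reaction-function slope is −0.5, so a 6-unit rise in q_{East} moves q_{West} by −0.5 × 6 = −3. West's best response falls — the actions are strategic substitutes.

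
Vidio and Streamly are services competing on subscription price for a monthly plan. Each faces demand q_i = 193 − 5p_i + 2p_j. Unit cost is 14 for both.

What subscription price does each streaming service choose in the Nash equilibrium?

Vidio's profit: π = (p_{Vidio} − 14)(193 − 5p_{Vidio} + 2p_{Streamly}).
∂π/∂p_{Vidio} = 263 − 10p_{Vidio} + 2p_{Streamly} = 0 ⇒ p_{Vidio} = 26.3 + 0.2p_{Streamly}.
Setting p_{Vidio} = p_{Streamly} in the reaction function: p_{Vidio} = 26.3 + 0.2p_{Vidio}, so p_{Vidio} = 26.3 / 0.8 = 32.875.

32.875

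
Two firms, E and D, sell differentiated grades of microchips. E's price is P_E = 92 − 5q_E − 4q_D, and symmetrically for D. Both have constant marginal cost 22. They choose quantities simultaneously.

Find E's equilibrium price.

47

Firm E's profit: π = q_E(92 − 5q_E − 4q_D) − 22q_E.
∂π/∂q_E = 70 − 10q_E − 4q_D = 0 ⇒ q_E = 7 − 0.4q_D.
Setting q_E = q_D in the reaction function: q_E = 7 − 0.4q_E, so q_E = 7 / 1.4 = 5.
P_E = 92 − 5·5 − 4·5 = 47.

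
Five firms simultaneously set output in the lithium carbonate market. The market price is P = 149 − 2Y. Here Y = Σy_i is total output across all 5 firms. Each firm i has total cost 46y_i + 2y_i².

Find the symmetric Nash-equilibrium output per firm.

6.4375

A representative firm's profit is π_i = y_i(149 − 2Y) − 46y_i − 2y_i², with Y = y_i + Σ_{j≠i} y_j.
First-order condition: 103 − 8y_i − 2Σ_{j≠i} y_j = 0.
With identical firms, set every y_j = y: then 103 − 8y − 8y = 0, i.e. y = 103/16 = 6.4375.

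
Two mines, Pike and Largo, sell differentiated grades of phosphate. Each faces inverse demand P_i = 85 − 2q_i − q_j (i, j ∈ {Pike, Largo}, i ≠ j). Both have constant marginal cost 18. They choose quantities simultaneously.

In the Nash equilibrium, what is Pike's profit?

Mine Pike's profit: π = q_{Pike}(85 − 2q_{Pike} − q_{Largo}) − 18q_{Pike}.
∂π/∂q_{Pike} = 67 − 4q_{Pike} − q_{Largo} = 0 ⇒ q_{Pike} = 16.75 − 0.25q_{Largo}.
By symmetry q_{Largo} = q_{Pike}; substituting into the reaction function, 1.25q_{Pike} = 16.75 and q_{Pike} = 13.4.
P_{Pike} = 85 − 2·13.4 − 13.4 = 44.8.
Profit = (44.8 − 18)·13.4 = 359.12.

359.12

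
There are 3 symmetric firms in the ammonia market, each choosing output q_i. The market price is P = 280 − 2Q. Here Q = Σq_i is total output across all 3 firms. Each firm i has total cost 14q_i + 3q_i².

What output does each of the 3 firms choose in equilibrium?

19

A representative firm's profit is π_i = q_i(280 − 2Q) − 14q_i − 3q_i², with Q = q_i + Σ_{j≠i} q_j.
First-order condition: 266 − 10q_i − 2Σ_{j≠i} q_j = 0.
With identical firms, set every q_j = q: then 266 − 10q − 4q = 0, i.e. q = 266/14 = 19.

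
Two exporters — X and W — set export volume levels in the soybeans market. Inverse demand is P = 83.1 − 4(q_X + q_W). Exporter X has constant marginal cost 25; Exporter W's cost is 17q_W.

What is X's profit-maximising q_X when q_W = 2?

Exporter X's profit: π = q_X(83.1 − 4(q_X + q_W)) − 25q_X.
∂π/∂q_X = 58.1 − 8q_X − 4q_W = 0, so q_X = 7.2625 − 0.5q_W.
At q_W = 2: q_X = 7.2625 − 0.5·2 = 6.2625.

6.2625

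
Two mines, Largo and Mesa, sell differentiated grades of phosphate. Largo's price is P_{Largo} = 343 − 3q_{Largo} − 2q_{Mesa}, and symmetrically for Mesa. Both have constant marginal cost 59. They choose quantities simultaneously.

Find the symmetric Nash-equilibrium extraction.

Mine Largo's profit: π = q_{Largo}(343 − 3q_{Largo} − 2q_{Mesa}) − 59q_{Largo}.
∂π/∂q_{Largo} = 284 − 6q_{Largo} − 2q_{Mesa} = 0 ⇒ q_{Largo} = 142/3 − (1/3)q_{Mesa}.
By symmetry q_{Mesa} = q_{Largo}; substituting into the reaction function, (4/3)q_{Largo} = 142/3 and q_{Largo} = 35.5.

35.5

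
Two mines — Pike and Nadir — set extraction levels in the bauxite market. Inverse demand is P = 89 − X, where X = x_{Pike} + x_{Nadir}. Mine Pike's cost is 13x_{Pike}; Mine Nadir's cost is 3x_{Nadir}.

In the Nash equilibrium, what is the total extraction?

Mine Pike's profit: π = x_{Pike}(89 − (x_{Pike} + x_{Nadir})) − 13x_{Pike}.
∂π/∂x_{Pike} = 76 − 2x_{Pike} − x_{Nadir} = 0, so x_{Pike} = 38 − 0.5x_{Nadir}.
By the same steps for Nadir: x_{Nadir} = 43 − 0.5x_{Pike}.
Plugging x_{Nadir} into Pike's best response: x_{Pike} = 38 − 0.5(43 − 0.5x_{Pike}) ⇒ 0.75x_{Pike} = 16.5, so x_{Pike} = 22.
Then x_{Nadir} = 43 − 0.5·22 = 32.
Total extraction: 22 + 32 = 54.

54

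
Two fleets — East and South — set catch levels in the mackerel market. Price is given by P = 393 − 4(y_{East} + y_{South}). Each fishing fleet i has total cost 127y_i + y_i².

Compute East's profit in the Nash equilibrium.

1805

Fishing fleet East's profit: π = y_{East}(393 − 4(y_{East} + y_{South})) − 127y_{East} − y_{East}².
∂π/∂y_{East} = 266 − 10y_{East} − 4y_{South} = 0, so y_{East} = 26.6 − 0.4y_{South}.
Setting y_{East} = y_{South} in the reaction function: y_{East} = 26.6 − 0.4y_{East}, so y_{East} = 26.6 / 1.4 = 19.
Price P = 393 − 4·38 = 241.
East's profit: (241 − 127)·19 − (19)² = 1805.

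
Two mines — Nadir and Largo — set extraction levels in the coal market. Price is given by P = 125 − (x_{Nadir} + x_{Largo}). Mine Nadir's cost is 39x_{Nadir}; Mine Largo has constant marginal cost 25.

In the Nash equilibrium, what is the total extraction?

Mine Nadir's profit: π = x_{Nadir}(125 − (x_{Nadir} + x_{Largo})) − 39x_{Nadir}.
∂π/∂x_{Nadir} = 86 − 2x_{Nadir} − x_{Largo} = 0, so x_{Nadir} = 43 − 0.5x_{Largo}.
By the same steps for Largo: x_{Largo} = 50 − 0.5x_{Nadir}.
Plugging x_{Largo} into Nadir's best response: x_{Nadir} = 43 − 0.5(50 − 0.5x_{Nadir}) ⇒ 0.75x_{Nadir} = 18, so x_{Nadir} = 24.
Then x_{Largo} = 50 − 0.5·24 = 38.
Total extraction: 24 + 38 = 62.

62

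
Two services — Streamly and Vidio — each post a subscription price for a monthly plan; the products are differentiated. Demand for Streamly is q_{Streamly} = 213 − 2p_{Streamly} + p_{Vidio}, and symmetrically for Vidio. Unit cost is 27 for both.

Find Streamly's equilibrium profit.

Streamly's profit: π = (p_{Streamly} − 27)(213 − 2p_{Streamly} + p_{Vidio}).
∂π/∂p_{Streamly} = 267 − 4p_{Streamly} + p_{Vidio} = 0 ⇒ p_{Streamly} = 66.75 + 0.25p_{Vidio}.
By symmetry p_{Vidio} = p_{Streamly}; substituting into the reaction function, 0.75p_{Streamly} = 66.75 and p_{Streamly} = 89.
q_{Streamly} = 213 − 2·89 + 89 = 124.
Profit = (89 − 27)·124 = 7688.

7688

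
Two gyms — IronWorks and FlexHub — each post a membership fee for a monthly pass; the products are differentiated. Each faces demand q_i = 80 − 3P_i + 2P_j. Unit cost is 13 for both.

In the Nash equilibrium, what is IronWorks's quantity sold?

50.25

IronWorks's profit: π = (P_{IronWorks} − 13)(80 − 3P_{IronWorks} + 2P_{FlexHub}).
∂π/∂P_{IronWorks} = 119 − 6P_{IronWorks} + 2P_{FlexHub} = 0 ⇒ P_{IronWorks} = 119/6 + (1/3)P_{FlexHub}.
The game is symmetric, so in equilibrium P_{FlexHub} = P_{IronWorks}: the reaction function gives (2/3)P_{IronWorks} = 119/6, hence P_{IronWorks} = 29.75.
q_{IronWorks} = 80 − 3·29.75 + 2·29.75 = 50.25.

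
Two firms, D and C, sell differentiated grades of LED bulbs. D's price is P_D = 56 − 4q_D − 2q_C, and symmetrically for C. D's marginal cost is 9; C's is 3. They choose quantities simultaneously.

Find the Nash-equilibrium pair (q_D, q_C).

Firm D's profit: π = q_D(56 − 4q_D − 2q_C) − 9q_D.
∂π/∂q_D = 47 − 8q_D − 2q_C = 0 ⇒ q_D = 5.875 − 0.25q_C.
Similarly q_C = 6.625 − 0.25q_D.
Plugging q_C into D's best response: q_D = 5.875 − 0.25(6.625 − 0.25q_D) ⇒ 0.9375q_D = 135/32, so q_D = 4.5.
Then q_C = 6.625 − 0.25·4.5 = 5.5.

4.5, 5.5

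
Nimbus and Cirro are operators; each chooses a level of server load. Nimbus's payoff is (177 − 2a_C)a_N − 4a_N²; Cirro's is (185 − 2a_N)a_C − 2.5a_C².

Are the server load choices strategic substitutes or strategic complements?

strategic substitutes

Expanding Nimbus's payoff: 177a_N − 2a_Ca_N − 4a_N².
∂π/∂a_N = 177 − 2a_C − 8a_N = 0, so a_N = 22.125 − 0.25a_C.
The best-response slope da_N/da_C = −0.25 < 0: the reaction function is downward-sloping, so the choices are strategic substitutes.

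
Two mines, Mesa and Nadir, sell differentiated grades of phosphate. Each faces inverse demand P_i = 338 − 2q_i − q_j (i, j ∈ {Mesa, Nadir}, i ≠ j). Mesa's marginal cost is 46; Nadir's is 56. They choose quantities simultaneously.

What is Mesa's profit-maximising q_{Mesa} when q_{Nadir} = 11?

70.25

Mine Mesa's profit: π = q_{Mesa}(338 − 2q_{Mesa} − q_{Nadir}) − 46q_{Mesa}.
∂π/∂q_{Mesa} = 292 − 4q_{Mesa} − q_{Nadir} = 0 ⇒ q_{Mesa} = 73 − 0.25q_{Nadir}.
At q_{Nadir} = 11: q_{Mesa} = 73 − 0.25·11 = 70.25.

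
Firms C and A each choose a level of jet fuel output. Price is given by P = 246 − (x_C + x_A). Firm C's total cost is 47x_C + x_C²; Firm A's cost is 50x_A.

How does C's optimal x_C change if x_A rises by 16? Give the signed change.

-4

Firm C's profit: π = x_C(246 − (x_C + x_A)) − 47x_C − x_C².
∂π/∂x_C = 199 − 4x_C − x_A = 0, so x_C = 49.75 − 0.25x_A.
The reaction-function slope is −0.25, so a 16-unit rise in x_A moves x_C by −0.25 × 16 = −4. C's best response falls — the actions are strategic substitutes.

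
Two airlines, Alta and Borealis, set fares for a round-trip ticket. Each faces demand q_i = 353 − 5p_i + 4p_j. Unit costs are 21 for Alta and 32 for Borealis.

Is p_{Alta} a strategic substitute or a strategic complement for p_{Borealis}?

strategic complements

Alta's profit: π = (p_{Alta} − 21)(353 − 5p_{Alta} + 4p_{Borealis}).
∂π/∂p_{Alta} = 458 − 10p_{Alta} + 4p_{Borealis} = 0 ⇒ p_{Alta} = 45.8 + 0.4p_{Borealis}.
The best-response slope dp_{Alta}/dp_{Borealis} = 0.4 > 0: the reaction function is upward-sloping, so the choices are strategic complements.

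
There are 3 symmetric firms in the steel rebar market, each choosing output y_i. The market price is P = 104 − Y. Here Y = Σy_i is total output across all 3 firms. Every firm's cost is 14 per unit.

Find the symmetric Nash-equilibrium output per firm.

A representative firm's profit is π_i = y_i(104 − Y) − 14y_i, with Y = y_i + Σ_{j≠i} y_j.
First-order condition: 90 − 2y_i − Σ_{j≠i} y_j = 0.
With identical firms, set every y_j = y: then 90 − 2y − 2y = 0, i.e. y = 90/4 = 22.5.

22.5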